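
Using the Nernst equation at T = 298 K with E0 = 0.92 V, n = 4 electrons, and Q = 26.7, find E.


E = E0 - (RT/nF) * ln(Q)
E = 0.92 - (8.314 * 298 / (4 * 96485)) * ln(26.7)
E = 0.8989 V

0.8989 V


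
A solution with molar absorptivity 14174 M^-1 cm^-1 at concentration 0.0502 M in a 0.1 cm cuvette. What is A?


A = epsilon * c * l
A = 14174 * 0.0502 * 0.1
A = 71.1535

71.1535


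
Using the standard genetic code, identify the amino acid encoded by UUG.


Standard genetic code lookup.
Codon UUG -> Leu

Leu


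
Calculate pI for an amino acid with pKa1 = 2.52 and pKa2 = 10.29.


pI = (pKa1 + pKa2) / 2
pI = (2.52 + 10.29) / 2
pI = 6.405

6.405


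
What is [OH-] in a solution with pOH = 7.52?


[OH-] = 10^(-pOH)
[OH-] = 10^(-7.52)
[OH-] = 3.020e-08 M

3.020e-08 M


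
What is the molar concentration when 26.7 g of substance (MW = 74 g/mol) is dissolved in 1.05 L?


C = (mass / MW) / volume
C = (26.7 / 74) / 1.05
C = 0.3436 M

0.3436 M


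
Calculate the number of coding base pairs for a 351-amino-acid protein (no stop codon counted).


Each amino acid = 1 codon = 3 bp
bp = 351 * 3 = 1053 bp

1053 bp


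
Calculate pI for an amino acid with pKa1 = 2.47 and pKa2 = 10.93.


pI = (pKa1 + pKa2) / 2
pI = (2.47 + 10.93) / 2
pI = 6.7

6.7


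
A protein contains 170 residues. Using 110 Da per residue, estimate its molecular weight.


MW = n_residues * 110 Da
MW = 170 * 110
MW = 18700 Da

18700 Da


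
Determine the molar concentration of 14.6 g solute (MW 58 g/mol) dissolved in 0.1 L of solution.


C = (mass / MW) / volume
C = (14.6 / 58) / 0.1
C = 2.5172 M

2.5172 M


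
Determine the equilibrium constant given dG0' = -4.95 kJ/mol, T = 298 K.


Keq = exp(-dG0 * 1000 / (R * T))
Keq = exp(-(-4.95) * 1000 / (8.314 * 298))
Keq = 7.3737

7.3737


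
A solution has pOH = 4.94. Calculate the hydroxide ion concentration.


[OH-] = 10^(-pOH)
[OH-] = 10^(-4.94)
[OH-] = 1.148e-05 M

1.148e-05 M


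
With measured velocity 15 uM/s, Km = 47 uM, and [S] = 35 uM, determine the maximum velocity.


Vmax = v * (Km + [S]) / [S]
Vmax = 15 * (47 + 35) / 35
Vmax = 35.1429 uM/s

35.1429 uM/s


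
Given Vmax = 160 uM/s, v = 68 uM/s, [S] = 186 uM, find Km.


Km = [S] * (Vmax - v) / v
Km = 186 * (160 - 68) / 68
Km = 251.6471 uM

251.6471 uM


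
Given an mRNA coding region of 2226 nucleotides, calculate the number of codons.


codons = nucleotides / 3
codons = 2226 / 3 = 742

742


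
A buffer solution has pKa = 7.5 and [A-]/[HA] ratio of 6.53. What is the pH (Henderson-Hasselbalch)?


pH = pKa + log10([A-]/[HA])
pH = 7.5 + log10(6.53)
pH = 8.3149

8.3149


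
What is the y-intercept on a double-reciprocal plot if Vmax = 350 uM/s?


y-intercept = 1/Vmax
= 1/350
= 0.0029 s/uM

0.0029 s/uM


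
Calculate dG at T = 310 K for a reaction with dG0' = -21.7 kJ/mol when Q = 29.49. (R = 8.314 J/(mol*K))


dG = dG0' + RT * ln(Q) / 1000
dG = -21.7 + 8.314 * 310 * ln(29.49) / 1000
dG = -12.9781 kJ/mol

-12.9781 kJ/mol


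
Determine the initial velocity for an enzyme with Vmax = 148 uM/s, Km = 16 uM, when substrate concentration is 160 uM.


v = Vmax * [S] / (Km + [S])
v = 148 * 160 / (16 + 160)
v = 134.5455 uM/s

134.5455 uM/s


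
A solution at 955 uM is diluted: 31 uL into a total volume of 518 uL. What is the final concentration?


C2 = C1 * V1 / V2
C2 = 955 * 31 / 518
C2 = 57.1525 uM

57.1525 uM


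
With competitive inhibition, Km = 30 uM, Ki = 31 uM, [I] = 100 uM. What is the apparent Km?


Km_app = Km * (1 + [I]/Ki)
Km_app = 30 * (1 + 100/31)
Km_app = 126.7742 uM

126.7742 uM


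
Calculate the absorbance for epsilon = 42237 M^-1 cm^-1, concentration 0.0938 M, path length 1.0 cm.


A = epsilon * c * l
A = 42237 * 0.0938 * 1.0
A = 3961.8306

3961.8306


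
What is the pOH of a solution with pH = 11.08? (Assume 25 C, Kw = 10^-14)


pOH = 14 - pH
pOH = 14 - 11.08
pOH = 2.92

2.92


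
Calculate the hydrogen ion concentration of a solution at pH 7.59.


[H+] = 10^(-pH)
[H+] = 10^(-7.59)
[H+] = 2.570e-08 M

2.570e-08 M


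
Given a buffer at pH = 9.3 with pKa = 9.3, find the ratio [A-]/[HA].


[A-]/[HA] = 10^(pH - pKa)
= 10^(9.3 - 9.3)
= 1.0

1.0


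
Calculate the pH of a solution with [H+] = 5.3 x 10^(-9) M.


pH = -log10([H+])
pH = -log10(5.3 x 10^(-9))
pH = 8.2757

8.2757


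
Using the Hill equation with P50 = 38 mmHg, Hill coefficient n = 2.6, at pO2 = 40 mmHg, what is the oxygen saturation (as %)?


Y = pO2^n / (P50^n + pO2^n)
Y = 40^2.6 / (38^2.6 + 40^2.6)
Y = 53.33%

53.33%


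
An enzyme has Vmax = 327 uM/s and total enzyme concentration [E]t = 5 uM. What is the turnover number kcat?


kcat = Vmax / [E]t
kcat = 327 / 5
kcat = 65.4 s^-1

65.4 s^-1


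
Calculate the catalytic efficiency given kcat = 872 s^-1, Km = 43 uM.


Catalytic efficiency = kcat / Km
= 872 / 43
= 20.2791 uM^-1*s^-1

20.2791 uM^-1*s^-1


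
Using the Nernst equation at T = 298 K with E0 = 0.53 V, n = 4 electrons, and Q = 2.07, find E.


E = E0 - (RT/nF) * ln(Q)
E = 0.53 - (8.314 * 298 / (4 * 96485)) * ln(2.07)
E = 0.5253 V

0.5253 V


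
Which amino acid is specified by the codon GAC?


Standard genetic code lookup.
Codon GAC -> Asp

Asp


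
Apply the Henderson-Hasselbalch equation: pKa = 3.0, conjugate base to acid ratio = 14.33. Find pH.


pH = pKa + log10([A-]/[HA])
pH = 3.0 + log10(14.33)
pH = 4.1562

4.1562


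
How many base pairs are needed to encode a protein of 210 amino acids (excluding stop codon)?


Each amino acid = 1 codon = 3 bp
bp = 210 * 3 = 630 bp

630 bp


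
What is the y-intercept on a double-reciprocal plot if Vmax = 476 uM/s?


y-intercept = 1/Vmax
= 1/476
= 0.0021 s/uM

0.0021 s/uM


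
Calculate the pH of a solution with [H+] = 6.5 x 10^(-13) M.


pH = -log10([H+])
pH = -log10(6.5 x 10^(-13))
pH = 12.1871

12.1871


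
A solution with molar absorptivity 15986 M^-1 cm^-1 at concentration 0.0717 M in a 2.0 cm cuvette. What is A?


A = epsilon * c * l
A = 15986 * 0.0717 * 2.0
A = 2292.3924

2292.3924


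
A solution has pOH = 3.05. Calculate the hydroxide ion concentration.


[OH-] = 10^(-pOH)
[OH-] = 10^(-3.05)
[OH-] = 8.913e-04 M

8.913e-04 M


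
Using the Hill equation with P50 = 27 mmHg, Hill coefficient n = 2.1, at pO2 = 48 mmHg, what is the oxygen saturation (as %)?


Y = pO2^n / (P50^n + pO2^n)
Y = 48^2.1 / (27^2.1 + 48^2.1)
Y = 77.0%

77.0%


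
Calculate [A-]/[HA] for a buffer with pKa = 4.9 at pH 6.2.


[A-]/[HA] = 10^(pH - pKa)
= 10^(6.2 - 4.9)
= 19.9526

19.9526


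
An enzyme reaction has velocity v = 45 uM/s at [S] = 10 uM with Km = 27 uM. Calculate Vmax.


Vmax = v * (Km + [S]) / [S]
Vmax = 45 * (27 + 10) / 10
Vmax = 166.5 uM/s

166.5 uM/s


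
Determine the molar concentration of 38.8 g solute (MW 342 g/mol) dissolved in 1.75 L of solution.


C = (mass / MW) / volume
C = (38.8 / 342) / 1.75
C = 0.0648 M

0.0648 M


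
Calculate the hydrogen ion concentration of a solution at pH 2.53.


[H+] = 10^(-pH)
[H+] = 10^(-2.53)
[H+] = 0.003 M

0.003 M


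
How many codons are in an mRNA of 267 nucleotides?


codons = nucleotides / 3
codons = 267 / 3 = 89

89


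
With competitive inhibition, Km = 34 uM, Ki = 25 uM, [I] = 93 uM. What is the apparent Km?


Km_app = Km * (1 + [I]/Ki)
Km_app = 34 * (1 + 93/25)
Km_app = 160.48 uM

160.48 uM


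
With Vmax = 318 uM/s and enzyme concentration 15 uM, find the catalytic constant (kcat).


kcat = Vmax / [E]t
kcat = 318 / 15
kcat = 21.2 s^-1

21.2 s^-1


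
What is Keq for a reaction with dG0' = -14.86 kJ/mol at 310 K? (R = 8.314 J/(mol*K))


Keq = exp(-dG0 * 1000 / (R * T))
Keq = exp(-(-14.86) * 1000 / (8.314 * 310))
Keq = 319.1414

319.1414


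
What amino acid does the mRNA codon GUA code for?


Standard genetic code lookup.
Codon GUA -> Val

Val


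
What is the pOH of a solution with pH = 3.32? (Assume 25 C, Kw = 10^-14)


pOH = 14 - pH
pOH = 14 - 3.32
pOH = 10.68

10.68


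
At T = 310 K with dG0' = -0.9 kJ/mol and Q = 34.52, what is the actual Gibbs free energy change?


dG = dG0' + RT * ln(Q) / 1000
dG = -0.9 + 8.314 * 310 * ln(34.52) / 1000
dG = 8.2277 kJ/mol

8.2277 kJ/mol


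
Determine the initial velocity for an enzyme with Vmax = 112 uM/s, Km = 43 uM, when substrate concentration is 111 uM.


v = Vmax * [S] / (Km + [S])
v = 112 * 111 / (43 + 111)
v = 80.7273 uM/s

80.7273 uM/s


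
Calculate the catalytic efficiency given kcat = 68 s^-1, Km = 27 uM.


Catalytic efficiency = kcat / Km
= 68 / 27
= 2.5185 uM^-1*s^-1

2.5185 uM^-1*s^-1


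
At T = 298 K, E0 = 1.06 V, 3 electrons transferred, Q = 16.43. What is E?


E = E0 - (RT/nF) * ln(Q)
E = 1.06 - (8.314 * 298 / (3 * 96485)) * ln(16.43)
E = 1.036 V

1.036 V


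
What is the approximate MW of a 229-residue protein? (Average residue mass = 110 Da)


MW = n_residues * 110 Da
MW = 229 * 110
MW = 25190 Da

25190 Da


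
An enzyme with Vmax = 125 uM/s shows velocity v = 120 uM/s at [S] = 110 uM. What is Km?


Km = [S] * (Vmax - v) / v
Km = 110 * (125 - 120) / 120
Km = 4.5833 uM

4.5833 uM


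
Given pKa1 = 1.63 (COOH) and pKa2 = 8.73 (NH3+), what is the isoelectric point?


pI = (pKa1 + pKa2) / 2
pI = (1.63 + 8.73) / 2
pI = 5.18

5.18


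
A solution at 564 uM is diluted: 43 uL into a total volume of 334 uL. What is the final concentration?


C2 = C1 * V1 / V2
C2 = 564 * 43 / 334
C2 = 72.6108 uM

72.6108 uM


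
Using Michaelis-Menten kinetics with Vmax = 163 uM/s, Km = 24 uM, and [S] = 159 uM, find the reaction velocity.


v = Vmax * [S] / (Km + [S])
v = 163 * 159 / (24 + 159)
v = 141.623 uM/s

141.623 uM/s


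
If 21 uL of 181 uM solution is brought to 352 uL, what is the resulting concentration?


C2 = C1 * V1 / V2
C2 = 181 * 21 / 352
C2 = 10.7983 uM

10.7983 uM


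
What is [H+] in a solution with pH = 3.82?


[H+] = 10^(-pH)
[H+] = 10^(-3.82)
[H+] = 1.514e-04 M

1.514e-04 M


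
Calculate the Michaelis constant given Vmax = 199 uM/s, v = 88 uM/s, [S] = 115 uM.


Km = [S] * (Vmax - v) / v
Km = 115 * (199 - 88) / 88
Km = 145.0568 uM

145.0568 uM


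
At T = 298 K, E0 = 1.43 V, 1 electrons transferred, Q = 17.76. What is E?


E = E0 - (RT/nF) * ln(Q)
E = 1.43 - (8.314 * 298 / (1 * 96485)) * ln(17.76)
E = 1.3561 V

1.3561 V


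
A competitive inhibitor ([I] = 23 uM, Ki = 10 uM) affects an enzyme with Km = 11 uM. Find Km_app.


Km_app = Km * (1 + [I]/Ki)
Km_app = 11 * (1 + 23/10)
Km_app = 36.3 uM

36.3 uM


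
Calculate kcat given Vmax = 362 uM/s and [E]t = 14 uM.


kcat = Vmax / [E]t
kcat = 362 / 14
kcat = 25.8571 s^-1

25.8571 s^-1


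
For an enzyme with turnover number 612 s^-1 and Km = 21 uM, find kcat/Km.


Catalytic efficiency = kcat / Km
= 612 / 21
= 29.1429 uM^-1*s^-1

29.1429 uM^-1*s^-1


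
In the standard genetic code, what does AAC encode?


Standard genetic code lookup.
Codon AAC -> Asn

Asn


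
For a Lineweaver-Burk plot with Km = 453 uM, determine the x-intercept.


x-intercept = -1/Km
= -1/453
= -0.0022 1/uM

-0.0022 1/uM


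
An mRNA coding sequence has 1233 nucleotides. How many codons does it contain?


codons = nucleotides / 3
codons = 1233 / 3 = 411

411


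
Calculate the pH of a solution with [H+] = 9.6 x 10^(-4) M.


pH = -log10([H+])
pH = -log10(9.6 x 10^(-4))
pH = 3.0177

3.0177


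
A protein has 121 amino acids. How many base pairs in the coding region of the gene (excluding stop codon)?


Each amino acid = 1 codon = 3 bp
bp = 121 * 3 = 363 bp

363 bp


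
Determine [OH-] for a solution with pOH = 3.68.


[OH-] = 10^(-pOH)
[OH-] = 10^(-3.68)
[OH-] = 2.089e-04 M

2.089e-04 M


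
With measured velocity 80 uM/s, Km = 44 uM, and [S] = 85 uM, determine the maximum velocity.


Vmax = v * (Km + [S]) / [S]
Vmax = 80 * (44 + 85) / 85
Vmax = 121.4118 uM/s

121.4118 uM/s


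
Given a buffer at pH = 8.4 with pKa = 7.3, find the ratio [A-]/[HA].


[A-]/[HA] = 10^(pH - pKa)
= 10^(8.4 - 7.3)
= 12.5893

12.5893


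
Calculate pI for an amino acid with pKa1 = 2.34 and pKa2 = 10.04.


pI = (pKa1 + pKa2) / 2
pI = (2.34 + 10.04) / 2
pI = 6.19

6.19


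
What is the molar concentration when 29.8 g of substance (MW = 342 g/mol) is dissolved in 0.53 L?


C = (mass / MW) / volume
C = (29.8 / 342) / 0.53
C = 0.1644 M

0.1644 M


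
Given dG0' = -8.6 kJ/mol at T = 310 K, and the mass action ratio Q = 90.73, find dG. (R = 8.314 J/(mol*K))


dG = dG0' + RT * ln(Q) / 1000
dG = -8.6 + 8.314 * 310 * ln(90.73) / 1000
dG = 3.0184 kJ/mol

3.0184 kJ/mol


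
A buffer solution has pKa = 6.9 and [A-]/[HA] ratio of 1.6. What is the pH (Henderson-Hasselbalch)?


pH = pKa + log10([A-]/[HA])
pH = 6.9 + log10(1.6)
pH = 7.1041

7.1041


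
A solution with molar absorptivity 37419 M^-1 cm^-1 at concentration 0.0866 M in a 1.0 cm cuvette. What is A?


A = epsilon * c * l
A = 37419 * 0.0866 * 1.0
A = 3240.4854

3240.4854


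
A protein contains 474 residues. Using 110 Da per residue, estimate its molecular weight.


MW = n_residues * 110 Da
MW = 474 * 110
MW = 52140 Da

52140 Da


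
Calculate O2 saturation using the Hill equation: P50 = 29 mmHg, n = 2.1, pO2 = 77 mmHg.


Y = pO2^n / (P50^n + pO2^n)
Y = 77^2.1 / (29^2.1 + 77^2.1)
Y = 88.6%

88.6%


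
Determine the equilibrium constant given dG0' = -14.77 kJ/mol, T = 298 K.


Keq = exp(-dG0 * 1000 / (R * T))
Keq = exp(-(-14.77) * 1000 / (8.314 * 298))
Keq = 388.1849

388.1849


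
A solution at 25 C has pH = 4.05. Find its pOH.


pOH = 14 - pH
pOH = 14 - 4.05
pOH = 9.95

9.95


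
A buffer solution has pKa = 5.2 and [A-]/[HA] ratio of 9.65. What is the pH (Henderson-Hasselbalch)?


pH = pKa + log10([A-]/[HA])
pH = 5.2 + log10(9.65)
pH = 6.1845

6.1845


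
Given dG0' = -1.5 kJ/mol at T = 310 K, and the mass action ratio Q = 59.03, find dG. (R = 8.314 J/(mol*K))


dG = dG0' + RT * ln(Q) / 1000
dG = -1.5 + 8.314 * 310 * ln(59.03) / 1000
dG = 9.0105 kJ/mol

9.0105 kJ/mol


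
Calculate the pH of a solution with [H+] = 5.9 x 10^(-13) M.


pH = -log10([H+])
pH = -log10(5.9 x 10^(-13))
pH = 12.2291

12.2291


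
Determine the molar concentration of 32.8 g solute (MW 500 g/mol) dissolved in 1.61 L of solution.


C = (mass / MW) / volume
C = (32.8 / 500) / 1.61
C = 0.0407 M

0.0407 M


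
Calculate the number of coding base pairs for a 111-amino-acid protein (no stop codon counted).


Each amino acid = 1 codon = 3 bp
bp = 111 * 3 = 333 bp

333 bp


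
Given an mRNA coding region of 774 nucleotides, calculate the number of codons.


codons = nucleotides / 3
codons = 774 / 3 = 258

258


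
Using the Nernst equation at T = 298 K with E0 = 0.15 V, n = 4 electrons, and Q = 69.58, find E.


E = E0 - (RT/nF) * ln(Q)
E = 0.15 - (8.314 * 298 / (4 * 96485)) * ln(69.58)
E = 0.1228 V

0.1228 V


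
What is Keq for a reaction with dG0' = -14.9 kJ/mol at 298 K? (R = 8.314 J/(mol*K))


Keq = exp(-dG0 * 1000 / (R * T))
Keq = exp(-(-14.9) * 1000 / (8.314 * 298))
Keq = 409.097

409.097


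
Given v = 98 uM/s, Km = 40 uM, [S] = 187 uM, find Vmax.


Vmax = v * (Km + [S]) / [S]
Vmax = 98 * (40 + 187) / 187
Vmax = 118.9626 uM/s

118.9626 uM/s


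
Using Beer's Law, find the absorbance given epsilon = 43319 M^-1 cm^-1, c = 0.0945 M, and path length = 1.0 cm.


A = epsilon * c * l
A = 43319 * 0.0945 * 1.0
A = 4093.6455

4093.6455


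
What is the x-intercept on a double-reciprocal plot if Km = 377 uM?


x-intercept = -1/Km
= -1/377
= -0.0027 1/uM

-0.0027 1/uM


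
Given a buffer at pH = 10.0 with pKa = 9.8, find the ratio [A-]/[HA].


[A-]/[HA] = 10^(pH - pKa)
= 10^(10.0 - 9.8)
= 1.5849

1.5849


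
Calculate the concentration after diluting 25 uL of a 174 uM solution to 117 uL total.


C2 = C1 * V1 / V2
C2 = 174 * 25 / 117
C2 = 37.1795 uM

37.1795 uM


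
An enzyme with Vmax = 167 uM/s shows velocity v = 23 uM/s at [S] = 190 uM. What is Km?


Km = [S] * (Vmax - v) / v
Km = 190 * (167 - 23) / 23
Km = 1189.5652 uM

1189.5652 uM


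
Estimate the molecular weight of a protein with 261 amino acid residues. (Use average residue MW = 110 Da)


MW = n_residues * 110 Da
MW = 261 * 110
MW = 28710 Da

28710 Da


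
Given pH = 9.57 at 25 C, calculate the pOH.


pOH = 14 - pH
pOH = 14 - 9.57
pOH = 4.43

4.43


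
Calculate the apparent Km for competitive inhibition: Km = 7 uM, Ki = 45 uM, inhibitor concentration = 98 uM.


Km_app = Km * (1 + [I]/Ki)
Km_app = 7 * (1 + 98/45)
Km_app = 22.2444 uM

22.2444 uM


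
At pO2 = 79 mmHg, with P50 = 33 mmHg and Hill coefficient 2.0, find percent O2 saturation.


Y = pO2^n / (P50^n + pO2^n)
Y = 79^2.0 / (33^2.0 + 79^2.0)
Y = 85.14%

85.14%


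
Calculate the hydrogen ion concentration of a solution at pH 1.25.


[H+] = 10^(-pH)
[H+] = 10^(-1.25)
[H+] = 0.0562 M

0.0562 M


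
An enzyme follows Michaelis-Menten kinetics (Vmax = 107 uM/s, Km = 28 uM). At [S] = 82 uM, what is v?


v = Vmax * [S] / (Km + [S])
v = 107 * 82 / (28 + 82)
v = 79.7636 uM/s

79.7636 uM/s


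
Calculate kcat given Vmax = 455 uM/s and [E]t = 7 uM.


kcat = Vmax / [E]t
kcat = 455 / 7
kcat = 65.0 s^-1

65.0 s^-1


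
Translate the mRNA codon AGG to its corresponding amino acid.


Standard genetic code lookup.
Codon AGG -> Arg

Arg


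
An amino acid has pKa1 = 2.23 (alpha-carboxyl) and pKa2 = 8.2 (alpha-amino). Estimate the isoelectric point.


pI = (pKa1 + pKa2) / 2
pI = (2.23 + 8.2) / 2
pI = 5.215

5.215


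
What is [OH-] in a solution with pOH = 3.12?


[OH-] = 10^(-pOH)
[OH-] = 10^(-3.12)
[OH-] = 7.586e-04 M

7.586e-04 M


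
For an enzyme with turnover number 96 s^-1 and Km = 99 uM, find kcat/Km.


Catalytic efficiency = kcat / Km
= 96 / 99
= 0.9697 uM^-1*s^-1

0.9697 uM^-1*s^-1


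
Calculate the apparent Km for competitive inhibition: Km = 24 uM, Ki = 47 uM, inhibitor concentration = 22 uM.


Km_app = Km * (1 + [I]/Ki)
Km_app = 24 * (1 + 22/47)
Km_app = 35.234 uM

35.234 uM


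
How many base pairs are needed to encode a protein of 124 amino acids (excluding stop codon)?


Each amino acid = 1 codon = 3 bp
bp = 124 * 3 = 372 bp

372 bp


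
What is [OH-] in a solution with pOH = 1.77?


[OH-] = 10^(-pOH)
[OH-] = 10^(-1.77)
[OH-] = 0.017 M

0.017 M


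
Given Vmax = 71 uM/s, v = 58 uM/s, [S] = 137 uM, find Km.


Km = [S] * (Vmax - v) / v
Km = 137 * (71 - 58) / 58
Km = 30.7069 uM

30.7069 uM


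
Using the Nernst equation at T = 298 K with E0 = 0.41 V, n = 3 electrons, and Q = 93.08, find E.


E = E0 - (RT/nF) * ln(Q)
E = 0.41 - (8.314 * 298 / (3 * 96485)) * ln(93.08)
E = 0.3712 V

0.3712 V


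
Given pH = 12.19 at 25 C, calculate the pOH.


pOH = 14 - pH
pOH = 14 - 12.19
pOH = 1.81

1.81


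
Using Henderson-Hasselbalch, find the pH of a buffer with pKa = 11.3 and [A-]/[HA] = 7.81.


pH = pKa + log10([A-]/[HA])
pH = 11.3 + log10(7.81)
pH = 12.1927

12.1927


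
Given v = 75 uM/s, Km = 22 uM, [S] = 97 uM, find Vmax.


Vmax = v * (Km + [S]) / [S]
Vmax = 75 * (22 + 97) / 97
Vmax = 92.0103 uM/s

92.0103 uM/s


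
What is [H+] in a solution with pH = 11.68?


[H+] = 10^(-pH)
[H+] = 10^(-11.68)
[H+] = 2.089e-12 M

2.089e-12 M


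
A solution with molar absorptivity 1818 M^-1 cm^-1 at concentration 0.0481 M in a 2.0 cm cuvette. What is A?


A = epsilon * c * l
A = 1818 * 0.0481 * 2.0
A = 174.8916

174.8916


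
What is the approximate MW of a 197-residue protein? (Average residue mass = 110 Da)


MW = n_residues * 110 Da
MW = 197 * 110
MW = 21670 Da

21670 Da


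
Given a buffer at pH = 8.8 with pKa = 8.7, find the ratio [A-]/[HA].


[A-]/[HA] = 10^(pH - pKa)
= 10^(8.8 - 8.7)
= 1.2589

1.2589


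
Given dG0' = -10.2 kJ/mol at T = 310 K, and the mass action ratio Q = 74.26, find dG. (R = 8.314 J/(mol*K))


dG = dG0' + RT * ln(Q) / 1000
dG = -10.2 + 8.314 * 310 * ln(74.26) / 1000
dG = 0.9021 kJ/mol

0.9021 kJ/mol


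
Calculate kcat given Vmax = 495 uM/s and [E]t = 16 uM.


kcat = Vmax / [E]t
kcat = 495 / 16
kcat = 30.9375 s^-1

30.9375 s^-1


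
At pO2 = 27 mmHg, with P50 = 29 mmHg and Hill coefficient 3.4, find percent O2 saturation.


Y = pO2^n / (P50^n + pO2^n)
Y = 27^3.4 / (29^3.4 + 27^3.4)
Y = 43.96%

43.96%


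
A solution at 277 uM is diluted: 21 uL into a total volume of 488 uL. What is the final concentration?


C2 = C1 * V1 / V2
C2 = 277 * 21 / 488
C2 = 11.9201 uM

11.9201 uM


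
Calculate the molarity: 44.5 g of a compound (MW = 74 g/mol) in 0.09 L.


C = (mass / MW) / volume
C = (44.5 / 74) / 0.09
C = 6.6817 M

6.6817 M


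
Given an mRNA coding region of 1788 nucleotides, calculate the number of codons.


codons = nucleotides / 3
codons = 1788 / 3 = 596

596


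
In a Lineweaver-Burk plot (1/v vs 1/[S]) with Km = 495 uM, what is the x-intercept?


x-intercept = -1/Km
= -1/495
= -0.002 1/uM

-0.002 1/uM


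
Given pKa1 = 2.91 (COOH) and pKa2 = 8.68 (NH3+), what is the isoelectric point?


pI = (pKa1 + pKa2) / 2
pI = (2.91 + 8.68) / 2
pI = 5.795

5.795


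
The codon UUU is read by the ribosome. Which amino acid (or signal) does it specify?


Standard genetic code lookup.
Codon UUU -> Phe

Phe


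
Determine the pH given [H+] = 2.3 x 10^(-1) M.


pH = -log10([H+])
pH = -log10(2.3 x 10^(-1))
pH = 0.6383

0.6383


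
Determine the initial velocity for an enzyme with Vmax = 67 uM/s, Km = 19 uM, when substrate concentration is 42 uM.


v = Vmax * [S] / (Km + [S])
v = 67 * 42 / (19 + 42)
v = 46.1311 uM/s

46.1311 uM/s


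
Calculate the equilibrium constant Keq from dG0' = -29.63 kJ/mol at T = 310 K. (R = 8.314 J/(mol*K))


Keq = exp(-dG0 * 1000 / (R * T))
Keq = exp(-(-29.63) * 1000 / (8.314 * 310))
Keq = 98356.0118

98356.0118


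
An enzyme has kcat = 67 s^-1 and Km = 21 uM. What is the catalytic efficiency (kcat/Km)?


Catalytic efficiency = kcat / Km
= 67 / 21
= 3.1905 uM^-1*s^-1

3.1905 uM^-1*s^-1


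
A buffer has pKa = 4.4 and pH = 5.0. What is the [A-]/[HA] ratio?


[A-]/[HA] = 10^(pH - pKa)
= 10^(5.0 - 4.4)
= 3.9811

3.9811


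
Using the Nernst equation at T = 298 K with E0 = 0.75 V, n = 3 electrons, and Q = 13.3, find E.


E = E0 - (RT/nF) * ln(Q)
E = 0.75 - (8.314 * 298 / (3 * 96485)) * ln(13.3)
E = 0.7279 V

0.7279 V


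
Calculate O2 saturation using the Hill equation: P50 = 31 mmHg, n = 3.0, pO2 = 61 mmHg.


Y = pO2^n / (P50^n + pO2^n)
Y = 61^3.0 / (31^3.0 + 61^3.0)
Y = 88.4%

88.4%


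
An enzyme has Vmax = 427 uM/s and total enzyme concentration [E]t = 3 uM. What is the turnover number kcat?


kcat = Vmax / [E]t
kcat = 427 / 3
kcat = 142.3333 s^-1

142.3333 s^-1


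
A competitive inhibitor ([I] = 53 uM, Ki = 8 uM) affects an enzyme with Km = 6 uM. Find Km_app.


Km_app = Km * (1 + [I]/Ki)
Km_app = 6 * (1 + 53/8)
Km_app = 45.75 uM

45.75 uM


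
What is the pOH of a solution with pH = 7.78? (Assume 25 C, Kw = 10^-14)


pOH = 14 - pH
pOH = 14 - 7.78
pOH = 6.22

6.22


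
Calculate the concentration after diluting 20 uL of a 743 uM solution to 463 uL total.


C2 = C1 * V1 / V2
C2 = 743 * 20 / 463
C2 = 32.095 uM

32.095 uM


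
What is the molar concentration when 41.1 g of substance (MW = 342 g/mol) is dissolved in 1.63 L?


C = (mass / MW) / volume
C = (41.1 / 342) / 1.63
C = 0.0737 M

0.0737 M


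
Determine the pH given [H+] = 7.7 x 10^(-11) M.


pH = -log10([H+])
pH = -log10(7.7 x 10^(-11))
pH = 10.1135

10.1135


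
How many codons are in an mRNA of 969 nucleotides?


codons = nucleotides / 3
codons = 969 / 3 = 323

323


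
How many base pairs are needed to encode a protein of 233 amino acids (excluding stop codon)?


Each amino acid = 1 codon = 3 bp
bp = 233 * 3 = 699 bp

699 bp


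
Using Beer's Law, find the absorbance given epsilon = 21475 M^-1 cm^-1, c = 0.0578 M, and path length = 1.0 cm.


A = epsilon * c * l
A = 21475 * 0.0578 * 1.0
A = 1241.255

1241.255


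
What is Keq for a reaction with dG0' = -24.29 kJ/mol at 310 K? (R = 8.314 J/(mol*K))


Keq = exp(-dG0 * 1000 / (R * T))
Keq = exp(-(-24.29) * 1000 / (8.314 * 310))
Keq = 12387.527

12387.527


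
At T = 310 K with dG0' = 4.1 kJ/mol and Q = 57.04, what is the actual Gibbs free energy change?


dG = dG0' + RT * ln(Q) / 1000
dG = 4.1 + 8.314 * 310 * ln(57.04) / 1000
dG = 14.5221 kJ/mol

14.5221 kJ/mol


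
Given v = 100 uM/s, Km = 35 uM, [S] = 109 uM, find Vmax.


Vmax = v * (Km + [S]) / [S]
Vmax = 100 * (35 + 109) / 109
Vmax = 132.1101 uM/s

132.1101 uM/s


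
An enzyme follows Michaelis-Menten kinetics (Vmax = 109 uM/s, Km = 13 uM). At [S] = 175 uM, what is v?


v = Vmax * [S] / (Km + [S])
v = 109 * 175 / (13 + 175)
v = 101.4628 uM/s

101.4628 uM/s


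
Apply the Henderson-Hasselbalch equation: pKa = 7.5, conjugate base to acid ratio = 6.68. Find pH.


pH = pKa + log10([A-]/[HA])
pH = 7.5 + log10(6.68)
pH = 8.3248

8.3248


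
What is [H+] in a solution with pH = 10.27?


[H+] = 10^(-pH)
[H+] = 10^(-10.27)
[H+] = 5.370e-11 M

5.370e-11 M


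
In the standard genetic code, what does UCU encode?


Standard genetic code lookup.
Codon UCU -> Ser

Ser


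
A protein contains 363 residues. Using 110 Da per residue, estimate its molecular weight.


MW = n_residues * 110 Da
MW = 363 * 110
MW = 39930 Da

39930 Da


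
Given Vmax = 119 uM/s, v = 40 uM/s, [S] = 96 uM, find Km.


Km = [S] * (Vmax - v) / v
Km = 96 * (119 - 40) / 40
Km = 189.6 uM

189.6 uM


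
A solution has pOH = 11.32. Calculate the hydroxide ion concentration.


[OH-] = 10^(-pOH)
[OH-] = 10^(-11.32)
[OH-] = 4.786e-12 M

4.786e-12 M


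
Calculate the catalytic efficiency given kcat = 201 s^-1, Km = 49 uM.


Catalytic efficiency = kcat / Km
= 201 / 49
= 4.102 uM^-1*s^-1

4.102 uM^-1*s^-1


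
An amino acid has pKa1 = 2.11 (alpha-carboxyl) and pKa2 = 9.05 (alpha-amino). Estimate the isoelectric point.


pI = (pKa1 + pKa2) / 2
pI = (2.11 + 9.05) / 2
pI = 5.58

5.58


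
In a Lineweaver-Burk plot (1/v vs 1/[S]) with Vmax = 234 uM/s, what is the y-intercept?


y-intercept = 1/Vmax
= 1/234
= 0.0043 s/uM

0.0043 s/uM


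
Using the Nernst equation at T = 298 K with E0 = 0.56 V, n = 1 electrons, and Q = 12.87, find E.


E = E0 - (RT/nF) * ln(Q)
E = 0.56 - (8.314 * 298 / (1 * 96485)) * ln(12.87)
E = 0.4944 V

0.4944 V


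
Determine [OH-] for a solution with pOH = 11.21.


[OH-] = 10^(-pOH)
[OH-] = 10^(-11.21)
[OH-] = 6.166e-12 M

6.166e-12 M


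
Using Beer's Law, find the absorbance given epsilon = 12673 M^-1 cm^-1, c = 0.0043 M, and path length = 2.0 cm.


A = epsilon * c * l
A = 12673 * 0.0043 * 2.0
A = 108.9878

108.9878


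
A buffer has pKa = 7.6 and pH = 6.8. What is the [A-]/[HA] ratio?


[A-]/[HA] = 10^(pH - pKa)
= 10^(6.8 - 7.6)
= 0.1585

0.1585


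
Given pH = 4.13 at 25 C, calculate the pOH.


pOH = 14 - pH
pOH = 14 - 4.13
pOH = 9.87

9.87


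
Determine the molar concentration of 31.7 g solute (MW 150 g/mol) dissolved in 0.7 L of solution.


C = (mass / MW) / volume
C = (31.7 / 150) / 0.7
C = 0.3019 M

0.3019 M


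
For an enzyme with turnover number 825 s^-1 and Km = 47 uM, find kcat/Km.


Catalytic efficiency = kcat / Km
= 825 / 47
= 17.5532 uM^-1*s^-1

17.5532 uM^-1*s^-1


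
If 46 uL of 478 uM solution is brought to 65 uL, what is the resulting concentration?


C2 = C1 * V1 / V2
C2 = 478 * 46 / 65
C2 = 338.2769 uM

338.2769 uM


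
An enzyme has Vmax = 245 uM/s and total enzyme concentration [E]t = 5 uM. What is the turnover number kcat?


kcat = Vmax / [E]t
kcat = 245 / 5
kcat = 49.0 s^-1

49.0 s^-1


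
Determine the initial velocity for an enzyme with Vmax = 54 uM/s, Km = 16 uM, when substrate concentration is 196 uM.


v = Vmax * [S] / (Km + [S])
v = 54 * 196 / (16 + 196)
v = 49.9245 uM/s

49.9245 uM/s


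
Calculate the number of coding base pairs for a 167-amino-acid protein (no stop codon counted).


Each amino acid = 1 codon = 3 bp
bp = 167 * 3 = 501 bp

501 bp


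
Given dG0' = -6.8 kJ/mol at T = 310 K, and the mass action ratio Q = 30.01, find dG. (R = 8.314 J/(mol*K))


dG = dG0' + RT * ln(Q) / 1000
dG = -6.8 + 8.314 * 310 * ln(30.01) / 1000
dG = 1.9669 kJ/mol

1.9669 kJ/mol


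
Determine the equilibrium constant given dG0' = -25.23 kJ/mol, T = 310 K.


Keq = exp(-dG0 * 1000 / (R * T))
Keq = exp(-(-25.23) * 1000 / (8.314 * 310))
Keq = 17839.3589

17839.3589


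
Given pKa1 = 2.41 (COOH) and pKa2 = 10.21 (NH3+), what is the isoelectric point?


pI = (pKa1 + pKa2) / 2
pI = (2.41 + 10.21) / 2
pI = 6.31

6.31


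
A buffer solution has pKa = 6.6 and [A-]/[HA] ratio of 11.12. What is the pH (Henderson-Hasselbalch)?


pH = pKa + log10([A-]/[HA])
pH = 6.6 + log10(11.12)
pH = 7.6461

7.6461


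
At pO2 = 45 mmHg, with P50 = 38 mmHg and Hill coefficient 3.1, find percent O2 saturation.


Y = pO2^n / (P50^n + pO2^n)
Y = 45^3.1 / (38^3.1 + 45^3.1)
Y = 62.81%

62.81%


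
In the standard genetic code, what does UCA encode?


Standard genetic code lookup.
Codon UCA -> Ser

Ser


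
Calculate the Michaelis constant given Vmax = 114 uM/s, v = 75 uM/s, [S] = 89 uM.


Km = [S] * (Vmax - v) / v
Km = 89 * (114 - 75) / 75
Km = 46.28 uM

46.28 uM


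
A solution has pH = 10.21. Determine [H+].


[H+] = 10^(-pH)
[H+] = 10^(-10.21)
[H+] = 6.166e-11 M

6.166e-11 M


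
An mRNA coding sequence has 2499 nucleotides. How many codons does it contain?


codons = nucleotides / 3
codons = 2499 / 3 = 833

833


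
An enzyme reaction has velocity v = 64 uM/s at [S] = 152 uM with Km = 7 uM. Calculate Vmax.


Vmax = v * (Km + [S]) / [S]
Vmax = 64 * (7 + 152) / 152
Vmax = 66.9474 uM/s

66.9474 uM/s


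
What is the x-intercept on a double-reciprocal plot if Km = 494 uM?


x-intercept = -1/Km
= -1/494
= -0.002 1/uM

-0.002 1/uM


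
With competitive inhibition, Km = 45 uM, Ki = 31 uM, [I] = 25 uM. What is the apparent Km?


Km_app = Km * (1 + [I]/Ki)
Km_app = 45 * (1 + 25/31)
Km_app = 81.2903 uM

81.2903 uM


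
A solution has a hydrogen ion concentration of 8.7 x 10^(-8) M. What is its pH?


pH = -log10([H+])
pH = -log10(8.7 x 10^(-8))
pH = 7.0605

7.0605


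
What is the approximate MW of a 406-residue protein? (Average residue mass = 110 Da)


MW = n_residues * 110 Da
MW = 406 * 110
MW = 44660 Da

44660 Da


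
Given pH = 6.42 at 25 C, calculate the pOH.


pOH = 14 - pH
pOH = 14 - 6.42
pOH = 7.58

7.58


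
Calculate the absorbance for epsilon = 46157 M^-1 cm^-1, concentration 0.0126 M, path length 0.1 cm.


A = epsilon * c * l
A = 46157 * 0.0126 * 0.1
A = 58.1578

58.1578


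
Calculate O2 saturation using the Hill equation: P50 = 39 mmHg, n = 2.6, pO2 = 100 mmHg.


Y = pO2^n / (P50^n + pO2^n)
Y = 100^2.6 / (39^2.6 + 100^2.6)
Y = 92.04%

92.04%


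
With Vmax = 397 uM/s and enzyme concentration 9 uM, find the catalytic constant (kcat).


kcat = Vmax / [E]t
kcat = 397 / 9
kcat = 44.1111 s^-1

44.1111 s^-1


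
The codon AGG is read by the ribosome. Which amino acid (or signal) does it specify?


Standard genetic code lookup.
Codon AGG -> Arg

Arg


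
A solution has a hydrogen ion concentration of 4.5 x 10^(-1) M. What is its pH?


pH = -log10([H+])
pH = -log10(4.5 x 10^(-1))
pH = 0.3468

0.3468


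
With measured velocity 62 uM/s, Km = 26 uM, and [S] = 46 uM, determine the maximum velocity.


Vmax = v * (Km + [S]) / [S]
Vmax = 62 * (26 + 46) / 46
Vmax = 97.0435 uM/s

97.0435 uM/s


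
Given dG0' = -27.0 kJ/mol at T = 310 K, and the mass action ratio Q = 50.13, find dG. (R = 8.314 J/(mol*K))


dG = dG0' + RT * ln(Q) / 1000
dG = -27.0 + 8.314 * 310 * ln(50.13) / 1000
dG = -16.9107 kJ/mol

-16.9107 kJ/mol


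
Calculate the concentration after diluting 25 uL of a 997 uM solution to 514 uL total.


C2 = C1 * V1 / V2
C2 = 997 * 25 / 514
C2 = 48.4922 uM

48.4922 uM


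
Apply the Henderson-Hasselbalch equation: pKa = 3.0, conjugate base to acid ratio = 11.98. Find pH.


pH = pKa + log10([A-]/[HA])
pH = 3.0 + log10(11.98)
pH = 4.0785

4.0785


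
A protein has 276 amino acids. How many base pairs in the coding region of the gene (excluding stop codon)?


Each amino acid = 1 codon = 3 bp
bp = 276 * 3 = 828 bp

828 bp


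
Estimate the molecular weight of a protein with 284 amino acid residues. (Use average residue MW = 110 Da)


MW = n_residues * 110 Da
MW = 284 * 110
MW = 31240 Da

31240 Da


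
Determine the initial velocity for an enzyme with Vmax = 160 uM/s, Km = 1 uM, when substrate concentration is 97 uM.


v = Vmax * [S] / (Km + [S])
v = 160 * 97 / (1 + 97)
v = 158.3673 uM/s

158.3673 uM/s


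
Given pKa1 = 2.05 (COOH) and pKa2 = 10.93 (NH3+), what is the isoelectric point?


pI = (pKa1 + pKa2) / 2
pI = (2.05 + 10.93) / 2
pI = 6.49

6.49


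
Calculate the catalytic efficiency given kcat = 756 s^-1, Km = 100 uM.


Catalytic efficiency = kcat / Km
= 756 / 100
= 7.56 uM^-1*s^-1

7.56 uM^-1*s^-1


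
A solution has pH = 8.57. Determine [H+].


[H+] = 10^(-pH)
[H+] = 10^(-8.57)
[H+] = 2.692e-09 M

2.692e-09 M


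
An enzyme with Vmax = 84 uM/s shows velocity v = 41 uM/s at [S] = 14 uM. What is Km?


Km = [S] * (Vmax - v) / v
Km = 14 * (84 - 41) / 41
Km = 14.6829 uM

14.6829 uM


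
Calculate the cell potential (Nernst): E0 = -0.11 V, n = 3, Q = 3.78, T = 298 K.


E = E0 - (RT/nF) * ln(Q)
E = -0.11 - (8.314 * 298 / (3 * 96485)) * ln(3.78)
E = -0.1214 V

-0.1214 V


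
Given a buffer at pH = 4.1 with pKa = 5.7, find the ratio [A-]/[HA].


[A-]/[HA] = 10^(pH - pKa)
= 10^(4.1 - 5.7)
= 0.0251

0.0251


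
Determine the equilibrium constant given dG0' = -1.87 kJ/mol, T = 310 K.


Keq = exp(-dG0 * 1000 / (R * T))
Keq = exp(-(-1.87) * 1000 / (8.314 * 310))
Keq = 2.0659

2.0659


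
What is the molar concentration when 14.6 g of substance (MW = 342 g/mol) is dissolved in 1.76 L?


C = (mass / MW) / volume
C = (14.6 / 342) / 1.76
C = 0.0243 M

0.0243 M


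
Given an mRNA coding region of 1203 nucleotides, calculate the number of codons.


codons = nucleotides / 3
codons = 1203 / 3 = 401

401


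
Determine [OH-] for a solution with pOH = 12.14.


[OH-] = 10^(-pOH)
[OH-] = 10^(-12.14)
[OH-] = 7.244e-13 M

7.244e-13 M


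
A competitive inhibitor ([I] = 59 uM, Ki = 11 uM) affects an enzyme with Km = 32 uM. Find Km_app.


Km_app = Km * (1 + [I]/Ki)
Km_app = 32 * (1 + 59/11)
Km_app = 203.6364 uM

203.6364 uM


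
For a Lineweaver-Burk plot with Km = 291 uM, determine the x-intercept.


x-intercept = -1/Km
= -1/291
= -0.0034 1/uM

-0.0034 1/uM


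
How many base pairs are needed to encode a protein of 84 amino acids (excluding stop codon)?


Each amino acid = 1 codon = 3 bp
bp = 84 * 3 = 252 bp

252 bp


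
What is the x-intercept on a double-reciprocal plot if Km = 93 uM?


x-intercept = -1/Km
= -1/93
= -0.0108 1/uM

-0.0108 1/uM


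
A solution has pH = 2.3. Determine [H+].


[H+] = 10^(-pH)
[H+] = 10^(-2.3)
[H+] = 0.005 M

0.005 M


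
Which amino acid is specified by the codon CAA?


Standard genetic code lookup.
Codon CAA -> Gln

Gln


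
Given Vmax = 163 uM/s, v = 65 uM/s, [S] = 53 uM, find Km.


Km = [S] * (Vmax - v) / v
Km = 53 * (163 - 65) / 65
Km = 79.9077 uM

79.9077 uM


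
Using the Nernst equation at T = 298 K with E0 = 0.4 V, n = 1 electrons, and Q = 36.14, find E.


E = E0 - (RT/nF) * ln(Q)
E = 0.4 - (8.314 * 298 / (1 * 96485)) * ln(36.14)
E = 0.3079 V

0.3079 V


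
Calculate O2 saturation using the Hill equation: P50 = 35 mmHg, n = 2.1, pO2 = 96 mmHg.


Y = pO2^n / (P50^n + pO2^n)
Y = 96^2.1 / (35^2.1 + 96^2.1)
Y = 89.27%

89.27%


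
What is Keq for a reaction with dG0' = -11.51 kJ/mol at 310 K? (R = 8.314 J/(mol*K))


Keq = exp(-dG0 * 1000 / (R * T))
Keq = exp(-(-11.51) * 1000 / (8.314 * 310))
Keq = 86.9945

86.9945


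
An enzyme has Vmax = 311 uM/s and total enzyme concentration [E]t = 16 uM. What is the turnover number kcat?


kcat = Vmax / [E]t
kcat = 311 / 16
kcat = 19.4375 s^-1

19.4375 s^-1


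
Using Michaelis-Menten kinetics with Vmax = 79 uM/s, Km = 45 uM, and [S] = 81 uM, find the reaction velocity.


v = Vmax * [S] / (Km + [S])
v = 79 * 81 / (45 + 81)
v = 50.7857 uM/s

50.7857 uM/s


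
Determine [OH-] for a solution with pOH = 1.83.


[OH-] = 10^(-pOH)
[OH-] = 10^(-1.83)
[OH-] = 0.0148 M

0.0148 M


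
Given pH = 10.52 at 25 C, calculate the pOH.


pOH = 14 - pH
pOH = 14 - 10.52
pOH = 3.48

3.48


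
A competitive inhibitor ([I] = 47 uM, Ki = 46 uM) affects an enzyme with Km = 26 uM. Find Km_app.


Km_app = Km * (1 + [I]/Ki)
Km_app = 26 * (1 + 47/46)
Km_app = 52.5652 uM

52.5652 uM


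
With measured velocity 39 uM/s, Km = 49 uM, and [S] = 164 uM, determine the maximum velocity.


Vmax = v * (Km + [S]) / [S]
Vmax = 39 * (49 + 164) / 164
Vmax = 50.6524 uM/s

50.6524 uM/s


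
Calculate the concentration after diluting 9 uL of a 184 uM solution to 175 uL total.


C2 = C1 * V1 / V2
C2 = 184 * 9 / 175
C2 = 9.4629 uM

9.4629 uM


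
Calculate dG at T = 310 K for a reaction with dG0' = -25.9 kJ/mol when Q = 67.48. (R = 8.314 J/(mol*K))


dG = dG0' + RT * ln(Q) / 1000
dG = -25.9 + 8.314 * 310 * ln(67.48) / 1000
dG = -15.0447 kJ/mol

-15.0447 kJ/mol


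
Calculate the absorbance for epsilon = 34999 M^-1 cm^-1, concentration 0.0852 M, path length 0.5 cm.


A = epsilon * c * l
A = 34999 * 0.0852 * 0.5
A = 1490.9574

1490.9574


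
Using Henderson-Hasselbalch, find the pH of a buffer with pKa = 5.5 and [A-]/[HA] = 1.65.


pH = pKa + log10([A-]/[HA])
pH = 5.5 + log10(1.65)
pH = 5.7175

5.7175


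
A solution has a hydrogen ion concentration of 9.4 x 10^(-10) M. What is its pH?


pH = -log10([H+])
pH = -log10(9.4 x 10^(-10))
pH = 9.0269

9.0269


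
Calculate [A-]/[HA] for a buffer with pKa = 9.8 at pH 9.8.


[A-]/[HA] = 10^(pH - pKa)
= 10^(9.8 - 9.8)
= 1.0

1.0


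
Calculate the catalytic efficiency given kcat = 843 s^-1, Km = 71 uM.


Catalytic efficiency = kcat / Km
= 843 / 71
= 11.8732 uM^-1*s^-1

11.8732 uM^-1*s^-1


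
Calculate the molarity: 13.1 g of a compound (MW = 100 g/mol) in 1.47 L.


C = (mass / MW) / volume
C = (13.1 / 100) / 1.47
C = 0.0891 M

0.0891 M


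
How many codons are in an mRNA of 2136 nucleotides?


codons = nucleotides / 3
codons = 2136 / 3 = 712

712


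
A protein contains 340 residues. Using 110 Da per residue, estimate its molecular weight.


MW = n_residues * 110 Da
MW = 340 * 110
MW = 37400 Da

37400 Da


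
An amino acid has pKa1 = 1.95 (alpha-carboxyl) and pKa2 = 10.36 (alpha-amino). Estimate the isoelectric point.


pI = (pKa1 + pKa2) / 2
pI = (1.95 + 10.36) / 2
pI = 6.155

6.155


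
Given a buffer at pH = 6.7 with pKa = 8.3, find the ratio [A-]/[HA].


[A-]/[HA] = 10^(pH - pKa)
= 10^(6.7 - 8.3)
= 0.0251

0.0251


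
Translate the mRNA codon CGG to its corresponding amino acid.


Standard genetic code lookup.
Codon CGG -> Arg

Arg


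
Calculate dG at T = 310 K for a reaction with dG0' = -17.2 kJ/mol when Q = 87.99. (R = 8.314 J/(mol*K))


dG = dG0' + RT * ln(Q) / 1000
dG = -17.2 + 8.314 * 310 * ln(87.99) / 1000
dG = -5.6607 kJ/mol

-5.6607 kJ/mol


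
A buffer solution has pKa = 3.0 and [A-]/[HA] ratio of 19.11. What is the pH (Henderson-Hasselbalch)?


pH = pKa + log10([A-]/[HA])
pH = 3.0 + log10(19.11)
pH = 4.2813

4.2813
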